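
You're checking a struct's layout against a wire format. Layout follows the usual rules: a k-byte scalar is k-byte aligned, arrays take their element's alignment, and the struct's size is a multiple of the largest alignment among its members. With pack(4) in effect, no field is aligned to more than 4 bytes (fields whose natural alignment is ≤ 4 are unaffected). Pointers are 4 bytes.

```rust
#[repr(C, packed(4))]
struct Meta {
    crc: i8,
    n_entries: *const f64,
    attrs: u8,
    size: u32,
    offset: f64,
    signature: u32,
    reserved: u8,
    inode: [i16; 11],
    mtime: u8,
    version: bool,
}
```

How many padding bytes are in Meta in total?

9

@0: crc [1B, align 1] → 1
+3 pad (align 4)
@4: n_entries [4B, align 4] → 8
@8: attrs [1B, align 1] → 9
+3 pad (align 4)
@12: size [4B, align 4] → 16
@16: offset [8B, align 4] → 24
@24: signature [4B, align 4] → 28
@28: reserved [1B, align 1] → 29
+1 pad (align 2)
@30: inode [22B, align 2] → 52
@52: mtime [1B, align 1] → 53
@53: version [1B, align 1] → 54
+2 tail pad (align 4)
size 56, align 4
data bytes 47, size 56 → padding 9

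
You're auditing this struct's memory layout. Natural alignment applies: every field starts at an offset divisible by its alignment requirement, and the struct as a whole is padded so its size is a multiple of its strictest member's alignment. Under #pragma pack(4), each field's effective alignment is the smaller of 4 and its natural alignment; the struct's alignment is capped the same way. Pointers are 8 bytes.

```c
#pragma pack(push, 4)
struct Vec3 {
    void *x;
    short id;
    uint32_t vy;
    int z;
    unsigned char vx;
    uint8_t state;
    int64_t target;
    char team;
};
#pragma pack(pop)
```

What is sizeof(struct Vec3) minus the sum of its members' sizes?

x at 0 (size 8, align 4) → ends 8
id at 8 (size 2, align 2) → ends 10
pad 2 to align 4 for vy
vy at 12 (size 4, align 4) → ends 16
z at 16 (size 4, align 4) → ends 20
vx at 20 (size 1, align 1) → ends 21
state at 21 (size 1, align 1) → ends 22
pad 2 to align 4 for target
target at 24 (size 8, align 4) → ends 32
team at 32 (size 1, align 1) → ends 33
tail pad 3 to reach multiple of 4
total 36 bytes, alignment 4
data bytes 29, size 36 → padding 7

7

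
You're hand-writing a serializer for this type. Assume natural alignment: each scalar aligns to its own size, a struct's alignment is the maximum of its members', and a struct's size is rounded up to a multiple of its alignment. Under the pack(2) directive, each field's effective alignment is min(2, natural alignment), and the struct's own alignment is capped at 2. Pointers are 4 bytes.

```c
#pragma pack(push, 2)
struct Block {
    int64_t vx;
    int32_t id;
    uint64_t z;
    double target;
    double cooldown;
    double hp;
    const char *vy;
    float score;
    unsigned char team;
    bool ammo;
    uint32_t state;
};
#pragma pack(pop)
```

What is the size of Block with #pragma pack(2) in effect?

58

0..8  vx  (8B, 2-aligned)
8..12  id  (4B, 2-aligned)
12..20  z  (8B, 2-aligned)
20..28  target  (8B, 2-aligned)
28..36  cooldown  (8B, 2-aligned)
36..44  hp  (8B, 2-aligned)
44..48  vy  (4B, 2-aligned)
48..52  score  (4B, 2-aligned)
52..53  team  (1B, 1-aligned)
53..54  ammo  (1B, 1-aligned)
54..58  state  (4B, 2-aligned)
sizeof = 58, alignof = 2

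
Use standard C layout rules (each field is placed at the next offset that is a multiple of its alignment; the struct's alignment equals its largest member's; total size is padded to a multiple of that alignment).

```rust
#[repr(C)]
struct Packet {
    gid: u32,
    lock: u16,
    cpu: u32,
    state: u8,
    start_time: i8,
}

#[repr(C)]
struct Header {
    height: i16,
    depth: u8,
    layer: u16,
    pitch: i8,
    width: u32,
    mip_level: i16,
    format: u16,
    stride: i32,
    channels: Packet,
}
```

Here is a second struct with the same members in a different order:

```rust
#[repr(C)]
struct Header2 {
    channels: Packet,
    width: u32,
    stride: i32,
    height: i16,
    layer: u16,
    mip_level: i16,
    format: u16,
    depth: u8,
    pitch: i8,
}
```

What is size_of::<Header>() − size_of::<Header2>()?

0

Packet: gid at 0 (size 4, align 4) → ends 4; lock at 4 (size 2, align 2) → ends 6; pad 2 to align 4 for cpu; cpu at 8 (size 4, align 4) → ends 12; state at 12 (size 1, align 1) → ends 13; start_time at 13 (size 1, align 1) → ends 14; tail pad 2 to reach multiple of 4; total 16 bytes, alignment 4
height at 0 (size 2, align 2) → ends 2
depth at 2 (size 1, align 1) → ends 3
pad 1 to align 2 for layer
layer at 4 (size 2, align 2) → ends 6
pitch at 6 (size 1, align 1) → ends 7
pad 1 to align 4 for width
width at 8 (size 4, align 4) → ends 12
mip_level at 12 (size 2, align 2) → ends 14
format at 14 (size 2, align 2) → ends 16
stride at 16 (size 4, align 4) → ends 20
channels at 20 (size 16, align 4) → ends 36
total 36 bytes, alignment 4
— Header2 —
channels at 0 (size 16, align 4) → ends 16
width at 16 (size 4, align 4) → ends 20
stride at 20 (size 4, align 4) → ends 24
height at 24 (size 2, align 2) → ends 26
layer at 26 (size 2, align 2) → ends 28
mip_level at 28 (size 2, align 2) → ends 30
format at 30 (size 2, align 2) → ends 32
depth at 32 (size 1, align 1) → ends 33
pitch at 33 (size 1, align 1) → ends 34
tail pad 2 to reach multiple of 4
total 36 bytes, alignment 4
36 − 36 = 0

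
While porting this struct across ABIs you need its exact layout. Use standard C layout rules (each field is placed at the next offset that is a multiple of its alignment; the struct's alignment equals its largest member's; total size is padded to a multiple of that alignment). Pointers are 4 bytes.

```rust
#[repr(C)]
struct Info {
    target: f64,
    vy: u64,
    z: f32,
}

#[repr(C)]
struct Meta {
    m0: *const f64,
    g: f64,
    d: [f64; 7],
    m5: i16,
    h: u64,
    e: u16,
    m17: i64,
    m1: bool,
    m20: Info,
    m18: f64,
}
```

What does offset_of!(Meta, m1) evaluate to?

Info: target at 0 (size 8, align 8) → ends 8; vy at 8 (size 8, align 8) → ends 16; z at 16 (size 4, align 4) → ends 20; tail pad 4 to reach multiple of 8; total 24 bytes, alignment 8
m0 at 0 (size 4, align 4) → ends 4
pad 4 to align 8 for g
g at 8 (size 8, align 8) → ends 16
d at 16 (size 56, align 8) → ends 72
m5 at 72 (size 2, align 2) → ends 74
pad 6 to align 8 for h
h at 80 (size 8, align 8) → ends 88
e at 88 (size 2, align 2) → ends 90
pad 6 to align 8 for m17
m17 at 96 (size 8, align 8) → ends 104
m1 at 104 (size 1, align 1) → ends 105

104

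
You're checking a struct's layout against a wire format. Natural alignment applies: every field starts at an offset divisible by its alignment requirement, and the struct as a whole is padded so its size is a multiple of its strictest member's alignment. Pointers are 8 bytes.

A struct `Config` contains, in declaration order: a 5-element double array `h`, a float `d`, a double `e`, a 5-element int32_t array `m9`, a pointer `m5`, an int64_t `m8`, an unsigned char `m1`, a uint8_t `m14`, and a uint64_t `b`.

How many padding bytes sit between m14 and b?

6

@0: h [40B, align 8] → 40
@40: d [4B, align 4] → 44
+4 pad (align 8)
@48: e [8B, align 8] → 56
@56: m9 [20B, align 4] → 76
+4 pad (align 8)
@80: m5 [8B, align 8] → 88
@88: m8 [8B, align 8] → 96
@96: m1 [1B, align 1] → 97
@97: m14 [1B, align 1] → 98
+6 pad (align 8)
@104: b [8B, align 8] → 112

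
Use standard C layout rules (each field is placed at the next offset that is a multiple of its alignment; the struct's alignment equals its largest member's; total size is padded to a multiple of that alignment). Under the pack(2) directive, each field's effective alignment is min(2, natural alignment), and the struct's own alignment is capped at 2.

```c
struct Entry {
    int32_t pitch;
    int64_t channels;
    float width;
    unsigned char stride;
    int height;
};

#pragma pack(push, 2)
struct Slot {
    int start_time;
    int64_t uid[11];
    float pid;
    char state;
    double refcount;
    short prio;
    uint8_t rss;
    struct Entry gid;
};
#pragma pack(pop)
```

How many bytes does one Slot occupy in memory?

142 bytes

Entry: 0..4  pitch  (4B, 4-aligned); 4..8  -- padding (4B); 8..16  channels  (8B, 8-aligned); 16..20  width  (4B, 4-aligned); 20..21  stride  (1B, 1-aligned); 21..24  -- padding (3B); 24..28  height  (4B, 4-aligned); 28..32  -- tail padding (4B); sizeof = 32, alignof = 8
0..4  start_time  (4B, 2-aligned)
4..92  uid  (88B, 2-aligned)
92..96  pid  (4B, 2-aligned)
96..97  state  (1B, 1-aligned)
97..98  -- padding (1B)
98..106  refcount  (8B, 2-aligned)
106..108  prio  (2B, 2-aligned)
108..109  rss  (1B, 1-aligned)
109..110  -- padding (1B)
110..142  gid  (32B, 2-aligned)
sizeof = 142, alignof = 2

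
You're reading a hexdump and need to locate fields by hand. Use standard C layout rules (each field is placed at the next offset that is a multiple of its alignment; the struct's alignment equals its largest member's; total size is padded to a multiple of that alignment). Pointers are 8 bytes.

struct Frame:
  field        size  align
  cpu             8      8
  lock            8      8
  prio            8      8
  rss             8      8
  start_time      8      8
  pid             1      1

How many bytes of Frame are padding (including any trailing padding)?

@0: cpu [8B, align 8] → 8
@8: lock [8B, align 8] → 16
@16: prio [8B, align 8] → 24
@24: rss [8B, align 8] → 32
@32: start_time [8B, align 8] → 40
@40: pid [1B, align 1] → 41
+7 tail pad (align 8)
size 48, align 8
data bytes 41, size 48 → padding 7

7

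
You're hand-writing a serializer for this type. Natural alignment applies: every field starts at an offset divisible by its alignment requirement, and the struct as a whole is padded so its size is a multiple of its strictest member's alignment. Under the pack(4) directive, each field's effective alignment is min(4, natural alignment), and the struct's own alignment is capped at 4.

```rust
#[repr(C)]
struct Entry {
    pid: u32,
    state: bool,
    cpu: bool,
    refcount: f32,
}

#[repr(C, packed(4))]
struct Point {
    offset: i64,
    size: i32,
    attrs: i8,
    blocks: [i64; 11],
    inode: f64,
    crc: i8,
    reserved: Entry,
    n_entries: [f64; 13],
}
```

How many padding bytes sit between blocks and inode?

0

Entry: 0..4  pid  (4B, 4-aligned); 4..5  state  (1B, 1-aligned); 5..6  cpu  (1B, 1-aligned); 6..8  -- padding (2B); 8..12  refcount  (4B, 4-aligned); sizeof = 12, alignof = 4
0..8  offset  (8B, 4-aligned)
8..12  size  (4B, 4-aligned)
12..13  attrs  (1B, 1-aligned)
13..16  -- padding (3B)
16..104  blocks  (88B, 4-aligned)
104..112  inode  (8B, 4-aligned)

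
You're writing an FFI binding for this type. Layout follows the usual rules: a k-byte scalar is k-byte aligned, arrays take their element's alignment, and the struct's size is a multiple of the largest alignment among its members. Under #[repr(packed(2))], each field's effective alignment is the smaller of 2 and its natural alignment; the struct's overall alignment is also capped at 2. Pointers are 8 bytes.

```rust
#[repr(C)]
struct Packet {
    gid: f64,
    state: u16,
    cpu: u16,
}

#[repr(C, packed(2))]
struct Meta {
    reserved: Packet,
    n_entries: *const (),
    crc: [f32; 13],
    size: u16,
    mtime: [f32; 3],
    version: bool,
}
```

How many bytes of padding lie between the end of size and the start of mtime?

Packet: 0..8  gid  (8B, 8-aligned); 8..10  state  (2B, 2-aligned); 10..12  cpu  (2B, 2-aligned); 12..16  -- tail padding (4B); sizeof = 16, alignof = 8
0..16  reserved  (16B, 2-aligned)
16..24  n_entries  (8B, 2-aligned)
24..76  crc  (52B, 2-aligned)
76..78  size  (2B, 2-aligned)
78..90  mtime  (12B, 2-aligned)

0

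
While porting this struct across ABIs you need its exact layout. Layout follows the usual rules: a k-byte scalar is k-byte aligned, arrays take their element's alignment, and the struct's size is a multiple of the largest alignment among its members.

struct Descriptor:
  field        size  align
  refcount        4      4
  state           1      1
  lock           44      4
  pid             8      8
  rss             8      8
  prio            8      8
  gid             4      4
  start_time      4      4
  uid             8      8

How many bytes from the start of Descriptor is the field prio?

@0: refcount [4B, align 4] → 4
@4: state [1B, align 1] → 5
+3 pad (align 4)
@8: lock [44B, align 4] → 52
+4 pad (align 8)
@56: pid [8B, align 8] → 64
@64: rss [8B, align 8] → 72
@72: prio [8B, align 8] → 80

72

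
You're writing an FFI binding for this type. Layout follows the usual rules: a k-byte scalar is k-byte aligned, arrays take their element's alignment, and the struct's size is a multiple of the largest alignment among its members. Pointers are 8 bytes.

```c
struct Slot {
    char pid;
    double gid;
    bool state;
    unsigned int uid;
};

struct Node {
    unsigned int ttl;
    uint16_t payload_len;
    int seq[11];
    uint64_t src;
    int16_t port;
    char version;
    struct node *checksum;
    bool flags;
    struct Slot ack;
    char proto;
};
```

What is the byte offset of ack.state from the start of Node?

104

Slot: @0: pid [1B, align 1] → 1; +7 pad (align 8); @8: gid [8B, align 8] → 16; @16: state [1B, align 1] → 17; +3 pad (align 4); @20: uid [4B, align 4] → 24; size 24, align 8
@0: ttl [4B, align 4] → 4
@4: payload_len [2B, align 2] → 6
+2 pad (align 4)
@8: seq [44B, align 4] → 52
+4 pad (align 8)
@56: src [8B, align 8] → 64
@64: port [2B, align 2] → 66
@66: version [1B, align 1] → 67
+5 pad (align 8)
@72: checksum [8B, align 8] → 80
@80: flags [1B, align 1] → 81
+7 pad (align 8)
@88: ack [24B, align 8] → 112
within Slot: state at 16
88 + 16 = 104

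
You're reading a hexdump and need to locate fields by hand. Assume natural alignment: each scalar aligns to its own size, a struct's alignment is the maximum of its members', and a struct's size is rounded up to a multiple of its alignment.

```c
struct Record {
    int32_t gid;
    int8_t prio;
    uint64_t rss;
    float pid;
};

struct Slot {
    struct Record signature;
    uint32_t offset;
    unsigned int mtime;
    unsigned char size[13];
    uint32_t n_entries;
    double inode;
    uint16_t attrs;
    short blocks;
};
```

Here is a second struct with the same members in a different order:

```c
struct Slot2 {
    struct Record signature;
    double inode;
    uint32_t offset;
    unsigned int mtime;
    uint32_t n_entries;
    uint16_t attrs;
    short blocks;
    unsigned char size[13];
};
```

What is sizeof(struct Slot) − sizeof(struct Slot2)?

Record: gid at 0 (size 4, align 4) → ends 4; prio at 4 (size 1, align 1) → ends 5; pad 3 to align 8 for rss; rss at 8 (size 8, align 8) → ends 16; pid at 16 (size 4, align 4) → ends 20; tail pad 4 to reach multiple of 8; total 24 bytes, alignment 8
signature at 0 (size 24, align 8) → ends 24
offset at 24 (size 4, align 4) → ends 28
mtime at 28 (size 4, align 4) → ends 32
size at 32 (size 13, align 1) → ends 45
pad 3 to align 4 for n_entries
n_entries at 48 (size 4, align 4) → ends 52
pad 4 to align 8 for inode
inode at 56 (size 8, align 8) → ends 64
attrs at 64 (size 2, align 2) → ends 66
blocks at 66 (size 2, align 2) → ends 68
tail pad 4 to reach multiple of 8
total 72 bytes, alignment 8
— Slot2 —
signature at 0 (size 24, align 8) → ends 24
inode at 24 (size 8, align 8) → ends 32
offset at 32 (size 4, align 4) → ends 36
mtime at 36 (size 4, align 4) → ends 40
n_entries at 40 (size 4, align 4) → ends 44
attrs at 44 (size 2, align 2) → ends 46
blocks at 46 (size 2, align 2) → ends 48
size at 48 (size 13, align 1) → ends 61
tail pad 3 to reach multiple of 8
total 64 bytes, alignment 8
72 − 64 = 8

8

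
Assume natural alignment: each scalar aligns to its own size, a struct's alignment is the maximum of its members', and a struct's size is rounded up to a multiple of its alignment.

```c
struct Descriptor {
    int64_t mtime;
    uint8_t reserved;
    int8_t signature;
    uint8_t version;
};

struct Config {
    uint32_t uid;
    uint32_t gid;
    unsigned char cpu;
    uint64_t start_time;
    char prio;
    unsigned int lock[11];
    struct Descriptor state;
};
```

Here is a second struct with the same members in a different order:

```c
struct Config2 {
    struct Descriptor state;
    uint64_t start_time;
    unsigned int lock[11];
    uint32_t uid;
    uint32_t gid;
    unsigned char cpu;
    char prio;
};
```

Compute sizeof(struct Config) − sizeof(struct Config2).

8

Descriptor: 0..8  mtime  (8B, 8-aligned); 8..9  reserved  (1B, 1-aligned); 9..10  signature  (1B, 1-aligned); 10..11  version  (1B, 1-aligned); 11..16  -- tail padding (5B); sizeof = 16, alignof = 8
0..4  uid  (4B, 4-aligned)
4..8  gid  (4B, 4-aligned)
8..9  cpu  (1B, 1-aligned)
9..16  -- padding (7B)
16..24  start_time  (8B, 8-aligned)
24..25  prio  (1B, 1-aligned)
25..28  -- padding (3B)
28..72  lock  (44B, 4-aligned)
72..88  state  (16B, 8-aligned)
sizeof = 88, alignof = 8
— Config2 —
0..16  state  (16B, 8-aligned)
16..24  start_time  (8B, 8-aligned)
24..68  lock  (44B, 4-aligned)
68..72  uid  (4B, 4-aligned)
72..76  gid  (4B, 4-aligned)
76..77  cpu  (1B, 1-aligned)
77..78  prio  (1B, 1-aligned)
78..80  -- tail padding (2B)
sizeof = 80, alignof = 8
88 − 80 = 8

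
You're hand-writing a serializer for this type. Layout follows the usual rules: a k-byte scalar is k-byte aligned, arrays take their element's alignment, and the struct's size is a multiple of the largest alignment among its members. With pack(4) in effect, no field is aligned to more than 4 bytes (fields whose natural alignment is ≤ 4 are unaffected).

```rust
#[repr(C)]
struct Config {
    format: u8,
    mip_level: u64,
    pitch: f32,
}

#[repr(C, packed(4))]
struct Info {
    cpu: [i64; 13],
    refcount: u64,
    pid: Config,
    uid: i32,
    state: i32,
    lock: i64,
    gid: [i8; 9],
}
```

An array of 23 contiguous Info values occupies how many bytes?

3772

Config: 0..1  format  (1B, 1-aligned); 1..8  -- padding (7B); 8..16  mip_level  (8B, 8-aligned); 16..20  pitch  (4B, 4-aligned); 20..24  -- tail padding (4B); sizeof = 24, alignof = 8
0..104  cpu  (104B, 4-aligned)
104..112  refcount  (8B, 4-aligned)
112..136  pid  (24B, 4-aligned)
136..140  uid  (4B, 4-aligned)
140..144  state  (4B, 4-aligned)
144..152  lock  (8B, 4-aligned)
152..161  gid  (9B, 1-aligned)
161..164  -- tail padding (3B)
sizeof = 164, alignof = 4
array of 23: 23 × 164 = 3772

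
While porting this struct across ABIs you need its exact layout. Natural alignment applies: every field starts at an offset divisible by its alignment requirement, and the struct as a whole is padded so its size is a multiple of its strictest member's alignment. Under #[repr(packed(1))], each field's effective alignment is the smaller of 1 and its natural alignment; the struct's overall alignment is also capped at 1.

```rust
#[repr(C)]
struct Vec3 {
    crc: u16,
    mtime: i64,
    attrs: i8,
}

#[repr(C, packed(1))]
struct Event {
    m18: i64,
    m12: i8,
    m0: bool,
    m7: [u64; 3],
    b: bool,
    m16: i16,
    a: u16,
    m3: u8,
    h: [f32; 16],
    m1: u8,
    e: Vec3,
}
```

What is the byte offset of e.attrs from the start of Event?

121

Vec3: 0..2  crc  (2B, 2-aligned); 2..8  -- padding (6B); 8..16  mtime  (8B, 8-aligned); 16..17  attrs  (1B, 1-aligned); 17..24  -- tail padding (7B); sizeof = 24, alignof = 8
0..8  m18  (8B, 1-aligned)
8..9  m12  (1B, 1-aligned)
9..10  m0  (1B, 1-aligned)
10..34  m7  (24B, 1-aligned)
34..35  b  (1B, 1-aligned)
35..37  m16  (2B, 1-aligned)
37..39  a  (2B, 1-aligned)
39..40  m3  (1B, 1-aligned)
40..104  h  (64B, 1-aligned)
104..105  m1  (1B, 1-aligned)
105..129  e  (24B, 1-aligned)
within Vec3: attrs at 16
105 + 16 = 121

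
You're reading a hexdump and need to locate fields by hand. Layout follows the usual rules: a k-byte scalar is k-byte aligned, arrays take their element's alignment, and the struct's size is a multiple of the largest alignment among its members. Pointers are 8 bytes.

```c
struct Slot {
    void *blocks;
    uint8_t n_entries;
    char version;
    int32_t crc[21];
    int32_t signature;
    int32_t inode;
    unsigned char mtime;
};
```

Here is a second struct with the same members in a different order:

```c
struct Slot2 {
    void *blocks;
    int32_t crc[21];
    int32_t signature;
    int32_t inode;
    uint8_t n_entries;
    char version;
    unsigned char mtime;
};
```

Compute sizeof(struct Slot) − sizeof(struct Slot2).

blocks at 0 (size 8, align 8) → ends 8
n_entries at 8 (size 1, align 1) → ends 9
version at 9 (size 1, align 1) → ends 10
pad 2 to align 4 for crc
crc at 12 (size 84, align 4) → ends 96
signature at 96 (size 4, align 4) → ends 100
inode at 100 (size 4, align 4) → ends 104
mtime at 104 (size 1, align 1) → ends 105
tail pad 7 to reach multiple of 8
total 112 bytes, alignment 8
— Slot2 —
blocks at 0 (size 8, align 8) → ends 8
crc at 8 (size 84, align 4) → ends 92
signature at 92 (size 4, align 4) → ends 96
inode at 96 (size 4, align 4) → ends 100
n_entries at 100 (size 1, align 1) → ends 101
version at 101 (size 1, align 1) → ends 102
mtime at 102 (size 1, align 1) → ends 103
tail pad 1 to reach multiple of 8
total 104 bytes, alignment 8
112 − 104 = 8

8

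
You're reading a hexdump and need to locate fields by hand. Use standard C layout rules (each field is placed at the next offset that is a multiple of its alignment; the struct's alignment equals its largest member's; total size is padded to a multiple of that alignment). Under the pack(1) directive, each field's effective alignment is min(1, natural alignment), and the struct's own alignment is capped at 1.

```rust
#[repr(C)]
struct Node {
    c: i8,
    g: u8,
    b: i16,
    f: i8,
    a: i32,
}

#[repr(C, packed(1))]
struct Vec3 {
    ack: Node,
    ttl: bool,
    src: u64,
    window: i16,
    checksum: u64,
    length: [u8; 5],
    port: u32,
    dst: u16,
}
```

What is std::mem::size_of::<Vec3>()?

42 bytes

Node: @0: c [1B, align 1] → 1; @1: g [1B, align 1] → 2; @2: b [2B, align 2] → 4; @4: f [1B, align 1] → 5; +3 pad (align 4); @8: a [4B, align 4] → 12; size 12, align 4
@0: ack [12B, align 1] → 12
@12: ttl [1B, align 1] → 13
@13: src [8B, align 1] → 21
@21: window [2B, align 1] → 23
@23: checksum [8B, align 1] → 31
@31: length [5B, align 1] → 36
@36: port [4B, align 1] → 40
@40: dst [2B, align 1] → 42
size 42, align 1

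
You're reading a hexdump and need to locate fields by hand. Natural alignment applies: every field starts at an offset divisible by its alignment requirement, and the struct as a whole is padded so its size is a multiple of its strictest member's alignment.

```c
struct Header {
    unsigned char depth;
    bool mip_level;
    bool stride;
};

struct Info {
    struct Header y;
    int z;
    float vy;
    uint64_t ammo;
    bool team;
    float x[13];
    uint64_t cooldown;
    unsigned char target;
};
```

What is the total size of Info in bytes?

96

Header: @0: depth [1B, align 1] → 1; @1: mip_level [1B, align 1] → 2; @2: stride [1B, align 1] → 3; size 3, align 1
@0: y [3B, align 1] → 3
+1 pad (align 4)
@4: z [4B, align 4] → 8
@8: vy [4B, align 4] → 12
+4 pad (align 8)
@16: ammo [8B, align 8] → 24
@24: team [1B, align 1] → 25
+3 pad (align 4)
@28: x [52B, align 4] → 80
@80: cooldown [8B, align 8] → 88
@88: target [1B, align 1] → 89
+7 tail pad (align 8)
size 96, align 8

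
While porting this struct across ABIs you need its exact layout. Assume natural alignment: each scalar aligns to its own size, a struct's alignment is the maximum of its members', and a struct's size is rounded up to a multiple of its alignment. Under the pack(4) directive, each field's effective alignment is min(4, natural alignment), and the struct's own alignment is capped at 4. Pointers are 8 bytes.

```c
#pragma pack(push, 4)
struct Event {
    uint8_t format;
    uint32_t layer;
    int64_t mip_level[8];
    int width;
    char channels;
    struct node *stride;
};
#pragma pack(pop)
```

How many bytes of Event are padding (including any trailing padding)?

6

@0: format [1B, align 1] → 1
+3 pad (align 4)
@4: layer [4B, align 4] → 8
@8: mip_level [64B, align 4] → 72
@72: width [4B, align 4] → 76
@76: channels [1B, align 1] → 77
+3 pad (align 4)
@80: stride [8B, align 4] → 88
size 88, align 4
data bytes 82, size 88 → padding 6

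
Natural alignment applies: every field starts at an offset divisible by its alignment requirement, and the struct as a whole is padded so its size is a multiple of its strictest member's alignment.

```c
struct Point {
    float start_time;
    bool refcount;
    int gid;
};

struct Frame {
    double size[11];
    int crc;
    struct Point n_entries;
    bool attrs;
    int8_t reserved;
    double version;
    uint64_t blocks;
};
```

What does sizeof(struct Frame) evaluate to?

Point: start_time at 0 (size 4, align 4) → ends 4; refcount at 4 (size 1, align 1) → ends 5; pad 3 to align 4 for gid; gid at 8 (size 4, align 4) → ends 12; total 12 bytes, alignment 4
size at 0 (size 88, align 8) → ends 88
crc at 88 (size 4, align 4) → ends 92
n_entries at 92 (size 12, align 4) → ends 104
attrs at 104 (size 1, align 1) → ends 105
reserved at 105 (size 1, align 1) → ends 106
pad 6 to align 8 for version
version at 112 (size 8, align 8) → ends 120
blocks at 120 (size 8, align 8) → ends 128
total 128 bytes, alignment 8

128 bytes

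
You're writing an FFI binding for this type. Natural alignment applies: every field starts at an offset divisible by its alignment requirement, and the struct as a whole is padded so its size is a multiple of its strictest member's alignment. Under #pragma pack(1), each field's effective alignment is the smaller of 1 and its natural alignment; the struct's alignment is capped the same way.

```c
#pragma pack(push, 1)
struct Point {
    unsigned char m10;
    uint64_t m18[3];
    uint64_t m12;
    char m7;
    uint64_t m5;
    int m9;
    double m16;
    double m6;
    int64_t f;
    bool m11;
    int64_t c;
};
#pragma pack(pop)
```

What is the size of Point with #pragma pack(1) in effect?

79

@0: m10 [1B, align 1] → 1
@1: m18 [24B, align 1] → 25
@25: m12 [8B, align 1] → 33
@33: m7 [1B, align 1] → 34
@34: m5 [8B, align 1] → 42
@42: m9 [4B, align 1] → 46
@46: m16 [8B, align 1] → 54
@54: m6 [8B, align 1] → 62
@62: f [8B, align 1] → 70
@70: m11 [1B, align 1] → 71
@71: c [8B, align 1] → 79
size 79, align 1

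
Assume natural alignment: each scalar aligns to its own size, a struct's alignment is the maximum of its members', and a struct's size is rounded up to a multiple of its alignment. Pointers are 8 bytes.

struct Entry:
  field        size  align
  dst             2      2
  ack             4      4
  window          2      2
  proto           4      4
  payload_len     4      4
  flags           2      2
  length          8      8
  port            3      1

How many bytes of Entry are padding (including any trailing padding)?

dst at 0 (size 2, align 2) → ends 2
pad 2 to align 4 for ack
ack at 4 (size 4, align 4) → ends 8
window at 8 (size 2, align 2) → ends 10
pad 2 to align 4 for proto
proto at 12 (size 4, align 4) → ends 16
payload_len at 16 (size 4, align 4) → ends 20
flags at 20 (size 2, align 2) → ends 22
pad 2 to align 8 for length
length at 24 (size 8, align 8) → ends 32
port at 32 (size 3, align 1) → ends 35
tail pad 5 to reach multiple of 8
total 40 bytes, alignment 8
data bytes 29, size 40 → padding 11

11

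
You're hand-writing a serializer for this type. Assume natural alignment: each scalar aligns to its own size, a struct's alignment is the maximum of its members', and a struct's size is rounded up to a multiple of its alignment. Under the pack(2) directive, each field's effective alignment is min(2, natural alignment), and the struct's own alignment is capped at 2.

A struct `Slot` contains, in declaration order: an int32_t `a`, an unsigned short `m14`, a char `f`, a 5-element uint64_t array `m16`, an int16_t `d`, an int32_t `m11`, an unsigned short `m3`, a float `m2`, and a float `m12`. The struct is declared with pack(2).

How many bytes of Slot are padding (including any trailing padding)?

@0: a [4B, align 2] → 4
@4: m14 [2B, align 2] → 6
@6: f [1B, align 1] → 7
+1 pad (align 2)
@8: m16 [40B, align 2] → 48
@48: d [2B, align 2] → 50
@50: m11 [4B, align 2] → 54
@54: m3 [2B, align 2] → 56
@56: m2 [4B, align 2] → 60
@60: m12 [4B, align 2] → 64
size 64, align 2
data bytes 63, size 64 → padding 1

1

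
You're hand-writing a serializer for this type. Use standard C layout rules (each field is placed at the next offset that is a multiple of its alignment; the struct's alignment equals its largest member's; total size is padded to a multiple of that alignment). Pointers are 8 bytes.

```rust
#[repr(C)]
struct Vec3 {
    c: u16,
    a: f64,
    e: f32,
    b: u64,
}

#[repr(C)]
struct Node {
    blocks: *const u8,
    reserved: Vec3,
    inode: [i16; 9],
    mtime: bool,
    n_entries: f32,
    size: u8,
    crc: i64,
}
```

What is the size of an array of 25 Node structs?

Vec3: 0..2  c  (2B, 2-aligned); 2..8  -- padding (6B); 8..16  a  (8B, 8-aligned); 16..20  e  (4B, 4-aligned); 20..24  -- padding (4B); 24..32  b  (8B, 8-aligned); sizeof = 32, alignof = 8
0..8  blocks  (8B, 8-aligned)
8..40  reserved  (32B, 8-aligned)
40..58  inode  (18B, 2-aligned)
58..59  mtime  (1B, 1-aligned)
59..60  -- padding (1B)
60..64  n_entries  (4B, 4-aligned)
64..65  size  (1B, 1-aligned)
65..72  -- padding (7B)
72..80  crc  (8B, 8-aligned)
sizeof = 80, alignof = 8
array of 25: 25 × 80 = 2000

2000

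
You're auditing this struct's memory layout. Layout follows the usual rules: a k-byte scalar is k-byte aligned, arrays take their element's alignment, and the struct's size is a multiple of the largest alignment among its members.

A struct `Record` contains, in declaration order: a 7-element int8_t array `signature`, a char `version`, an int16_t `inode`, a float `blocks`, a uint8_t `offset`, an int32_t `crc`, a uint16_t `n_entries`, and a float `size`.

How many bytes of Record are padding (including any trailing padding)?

@0: signature [7B, align 1] → 7
@7: version [1B, align 1] → 8
@8: inode [2B, align 2] → 10
+2 pad (align 4)
@12: blocks [4B, align 4] → 16
@16: offset [1B, align 1] → 17
+3 pad (align 4)
@20: crc [4B, align 4] → 24
@24: n_entries [2B, align 2] → 26
+2 pad (align 4)
@28: size [4B, align 4] → 32
size 32, align 4
data bytes 25, size 32 → padding 7

7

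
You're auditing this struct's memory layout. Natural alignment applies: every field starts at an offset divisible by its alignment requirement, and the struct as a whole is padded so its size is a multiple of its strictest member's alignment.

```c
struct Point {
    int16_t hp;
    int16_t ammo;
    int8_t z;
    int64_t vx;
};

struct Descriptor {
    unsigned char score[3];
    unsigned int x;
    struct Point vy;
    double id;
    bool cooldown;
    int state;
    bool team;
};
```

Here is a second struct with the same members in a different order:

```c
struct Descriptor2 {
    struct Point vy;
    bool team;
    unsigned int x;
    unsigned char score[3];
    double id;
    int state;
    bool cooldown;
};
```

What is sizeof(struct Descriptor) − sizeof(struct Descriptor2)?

0

Point: 0..2  hp  (2B, 2-aligned); 2..4  ammo  (2B, 2-aligned); 4..5  z  (1B, 1-aligned); 5..8  -- padding (3B); 8..16  vx  (8B, 8-aligned); sizeof = 16, alignof = 8
0..3  score  (3B, 1-aligned)
3..4  -- padding (1B)
4..8  x  (4B, 4-aligned)
8..24  vy  (16B, 8-aligned)
24..32  id  (8B, 8-aligned)
32..33  cooldown  (1B, 1-aligned)
33..36  -- padding (3B)
36..40  state  (4B, 4-aligned)
40..41  team  (1B, 1-aligned)
41..48  -- tail padding (7B)
sizeof = 48, alignof = 8
— Descriptor2 —
0..16  vy  (16B, 8-aligned)
16..17  team  (1B, 1-aligned)
17..20  -- padding (3B)
20..24  x  (4B, 4-aligned)
24..27  score  (3B, 1-aligned)
27..32  -- padding (5B)
32..40  id  (8B, 8-aligned)
40..44  state  (4B, 4-aligned)
44..45  cooldown  (1B, 1-aligned)
45..48  -- tail padding (3B)
sizeof = 48, alignof = 8
48 − 48 = 0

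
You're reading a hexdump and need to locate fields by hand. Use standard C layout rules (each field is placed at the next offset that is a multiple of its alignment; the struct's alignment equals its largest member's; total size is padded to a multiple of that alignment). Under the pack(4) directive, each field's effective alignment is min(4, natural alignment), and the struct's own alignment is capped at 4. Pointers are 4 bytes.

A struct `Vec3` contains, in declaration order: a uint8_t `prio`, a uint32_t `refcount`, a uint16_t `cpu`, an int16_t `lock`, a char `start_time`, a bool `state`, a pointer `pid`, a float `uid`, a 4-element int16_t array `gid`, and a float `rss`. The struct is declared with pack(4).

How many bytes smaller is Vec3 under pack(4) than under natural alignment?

natural layout:
  0..1  prio  (1B, 1-aligned)
  1..4  -- padding (3B)
  4..8  refcount  (4B, 4-aligned)
  8..10  cpu  (2B, 2-aligned)
  10..12  lock  (2B, 2-aligned)
  12..13  start_time  (1B, 1-aligned)
  13..14  state  (1B, 1-aligned)
  14..16  -- padding (2B)
  16..20  pid  (4B, 4-aligned)
  20..24  uid  (4B, 4-aligned)
  24..32  gid  (8B, 2-aligned)
  32..36  rss  (4B, 4-aligned)
  sizeof = 36, alignof = 4
packed(4) layout:
  0..1  prio  (1B, 1-aligned)
  1..4  -- padding (3B)
  4..8  refcount  (4B, 4-aligned)
  8..10  cpu  (2B, 2-aligned)
  10..12  lock  (2B, 2-aligned)
  12..13  start_time  (1B, 1-aligned)
  13..14  state  (1B, 1-aligned)
  14..16  -- padding (2B)
  16..20  pid  (4B, 4-aligned)
  20..24  uid  (4B, 4-aligned)
  24..32  gid  (8B, 2-aligned)
  32..36  rss  (4B, 4-aligned)
  sizeof = 36, alignof = 4
36 − 36 = 0

0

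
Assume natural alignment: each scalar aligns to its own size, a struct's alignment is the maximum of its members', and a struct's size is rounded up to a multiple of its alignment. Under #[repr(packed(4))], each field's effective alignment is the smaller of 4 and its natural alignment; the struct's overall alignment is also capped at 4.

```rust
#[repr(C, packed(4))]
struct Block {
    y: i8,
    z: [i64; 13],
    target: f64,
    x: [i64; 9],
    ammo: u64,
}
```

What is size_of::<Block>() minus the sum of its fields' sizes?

0..1  y  (1B, 1-aligned)
1..4  -- padding (3B)
4..108  z  (104B, 4-aligned)
108..116  target  (8B, 4-aligned)
116..188  x  (72B, 4-aligned)
188..196  ammo  (8B, 4-aligned)
sizeof = 196, alignof = 4
data bytes 193, size 196 → padding 3

3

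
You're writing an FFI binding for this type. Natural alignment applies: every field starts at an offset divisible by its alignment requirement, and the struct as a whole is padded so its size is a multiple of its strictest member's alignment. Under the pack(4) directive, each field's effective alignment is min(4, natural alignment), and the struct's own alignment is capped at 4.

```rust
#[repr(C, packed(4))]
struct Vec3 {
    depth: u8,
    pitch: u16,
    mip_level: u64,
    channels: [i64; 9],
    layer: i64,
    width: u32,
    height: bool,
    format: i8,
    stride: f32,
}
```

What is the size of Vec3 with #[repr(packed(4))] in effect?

@0: depth [1B, align 1] → 1
+1 pad (align 2)
@2: pitch [2B, align 2] → 4
@4: mip_level [8B, align 4] → 12
@12: channels [72B, align 4] → 84
@84: layer [8B, align 4] → 92
@92: width [4B, align 4] → 96
@96: height [1B, align 1] → 97
@97: format [1B, align 1] → 98
+2 pad (align 4)
@100: stride [4B, align 4] → 104
size 104, align 4

104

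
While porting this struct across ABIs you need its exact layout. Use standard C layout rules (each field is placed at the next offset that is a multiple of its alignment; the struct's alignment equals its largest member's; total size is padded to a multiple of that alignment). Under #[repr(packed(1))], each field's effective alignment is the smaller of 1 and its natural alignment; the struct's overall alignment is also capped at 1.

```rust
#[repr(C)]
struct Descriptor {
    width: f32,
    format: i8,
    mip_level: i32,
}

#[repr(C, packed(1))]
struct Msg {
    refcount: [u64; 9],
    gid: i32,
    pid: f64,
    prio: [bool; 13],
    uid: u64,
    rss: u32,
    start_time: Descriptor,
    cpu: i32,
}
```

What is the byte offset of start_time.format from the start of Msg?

113

Descriptor: 0..4  width  (4B, 4-aligned); 4..5  format  (1B, 1-aligned); 5..8  -- padding (3B); 8..12  mip_level  (4B, 4-aligned); sizeof = 12, alignof = 4
0..72  refcount  (72B, 1-aligned)
72..76  gid  (4B, 1-aligned)
76..84  pid  (8B, 1-aligned)
84..97  prio  (13B, 1-aligned)
97..105  uid  (8B, 1-aligned)
105..109  rss  (4B, 1-aligned)
109..121  start_time  (12B, 1-aligned)
within Descriptor: format at 4
109 + 4 = 113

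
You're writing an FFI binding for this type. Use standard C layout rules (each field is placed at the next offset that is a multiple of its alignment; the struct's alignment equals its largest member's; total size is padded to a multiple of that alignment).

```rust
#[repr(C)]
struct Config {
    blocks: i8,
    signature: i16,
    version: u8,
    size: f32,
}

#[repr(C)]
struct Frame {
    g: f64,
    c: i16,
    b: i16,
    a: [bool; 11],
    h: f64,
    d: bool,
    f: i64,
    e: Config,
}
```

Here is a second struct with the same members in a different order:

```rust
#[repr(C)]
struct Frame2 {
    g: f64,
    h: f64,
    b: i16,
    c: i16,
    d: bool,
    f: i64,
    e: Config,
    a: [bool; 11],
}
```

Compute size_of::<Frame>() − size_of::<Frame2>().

Config: blocks at 0 (size 1, align 1) → ends 1; pad 1 to align 2 for signature; signature at 2 (size 2, align 2) → ends 4; version at 4 (size 1, align 1) → ends 5; pad 3 to align 4 for size; size at 8 (size 4, align 4) → ends 12; total 12 bytes, alignment 4
g at 0 (size 8, align 8) → ends 8
c at 8 (size 2, align 2) → ends 10
b at 10 (size 2, align 2) → ends 12
a at 12 (size 11, align 1) → ends 23
pad 1 to align 8 for h
h at 24 (size 8, align 8) → ends 32
d at 32 (size 1, align 1) → ends 33
pad 7 to align 8 for f
f at 40 (size 8, align 8) → ends 48
e at 48 (size 12, align 4) → ends 60
tail pad 4 to reach multiple of 8
total 64 bytes, alignment 8
— Frame2 —
g at 0 (size 8, align 8) → ends 8
h at 8 (size 8, align 8) → ends 16
b at 16 (size 2, align 2) → ends 18
c at 18 (size 2, align 2) → ends 20
d at 20 (size 1, align 1) → ends 21
pad 3 to align 8 for f
f at 24 (size 8, align 8) → ends 32
e at 32 (size 12, align 4) → ends 44
a at 44 (size 11, align 1) → ends 55
tail pad 1 to reach multiple of 8
total 56 bytes, alignment 8
64 − 56 = 8

8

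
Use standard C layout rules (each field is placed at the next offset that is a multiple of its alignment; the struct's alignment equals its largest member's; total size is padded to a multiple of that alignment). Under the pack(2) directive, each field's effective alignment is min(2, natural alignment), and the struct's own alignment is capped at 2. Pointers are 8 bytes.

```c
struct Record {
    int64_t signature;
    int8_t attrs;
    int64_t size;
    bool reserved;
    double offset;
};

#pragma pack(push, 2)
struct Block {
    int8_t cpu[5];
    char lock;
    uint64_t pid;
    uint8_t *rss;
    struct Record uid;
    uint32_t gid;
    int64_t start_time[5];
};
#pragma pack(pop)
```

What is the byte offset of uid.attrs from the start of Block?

30

Record: signature at 0 (size 8, align 8) → ends 8; attrs at 8 (size 1, align 1) → ends 9; pad 7 to align 8 for size; size at 16 (size 8, align 8) → ends 24; reserved at 24 (size 1, align 1) → ends 25; pad 7 to align 8 for offset; offset at 32 (size 8, align 8) → ends 40; total 40 bytes, alignment 8
cpu at 0 (size 5, align 1) → ends 5
lock at 5 (size 1, align 1) → ends 6
pid at 6 (size 8, align 2) → ends 14
rss at 14 (size 8, align 2) → ends 22
uid at 22 (size 40, align 2) → ends 62
within Record: attrs at 8
22 + 8 = 30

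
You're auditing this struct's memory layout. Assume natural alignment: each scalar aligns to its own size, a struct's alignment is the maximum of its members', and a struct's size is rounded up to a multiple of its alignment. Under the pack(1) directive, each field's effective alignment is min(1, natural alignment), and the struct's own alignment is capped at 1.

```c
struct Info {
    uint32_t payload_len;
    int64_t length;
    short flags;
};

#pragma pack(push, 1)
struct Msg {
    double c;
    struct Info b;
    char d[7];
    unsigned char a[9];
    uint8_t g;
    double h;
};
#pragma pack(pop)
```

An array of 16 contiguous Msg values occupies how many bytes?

912

Info: @0: payload_len [4B, align 4] → 4; +4 pad (align 8); @8: length [8B, align 8] → 16; @16: flags [2B, align 2] → 18; +6 tail pad (align 8); size 24, align 8
@0: c [8B, align 1] → 8
@8: b [24B, align 1] → 32
@32: d [7B, align 1] → 39
@39: a [9B, align 1] → 48
@48: g [1B, align 1] → 49
@49: h [8B, align 1] → 57
size 57, align 1
array of 16: 16 × 57 = 912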